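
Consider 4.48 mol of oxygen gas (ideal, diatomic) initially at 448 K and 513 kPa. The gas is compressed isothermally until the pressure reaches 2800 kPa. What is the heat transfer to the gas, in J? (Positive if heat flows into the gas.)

V₁ = nRT₁/P₁ = 4.48×8.314×448/513 = 32.5 L.
Isothermal: T stays 448 K; PV = const ⇒ V₂ = 5.96 L, P₂ = 2800 kPa.
ΔU = 0 (ideal gas, T constant).
W = nRT ln(V₂/V₁) = 4.48×8.314×448×ln(0.183) = -28300 J.
Q = ΔU + W = -28300 J.

-28300 J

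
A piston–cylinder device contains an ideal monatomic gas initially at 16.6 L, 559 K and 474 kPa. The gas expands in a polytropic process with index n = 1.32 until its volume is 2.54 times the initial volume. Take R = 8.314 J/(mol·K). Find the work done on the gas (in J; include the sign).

-6340 J

n = P₁V₁/(RT₁) = 474×16.6/(8.314×559) = 1.69 mol.
Polytropic n=1.32: T₂ = T₁(V₁/V₂)^(n−1) = 559×(0.394)^0.32 = 415 K; P₂ = P₁(V₁/V₂)^n = 138 kPa.
W = (P₁V₁−P₂V₂)/(n−1) = (474×16.6−138×42.2)/0.32 = 6340 J.
Work done on the gas = −W_by = -6340 J.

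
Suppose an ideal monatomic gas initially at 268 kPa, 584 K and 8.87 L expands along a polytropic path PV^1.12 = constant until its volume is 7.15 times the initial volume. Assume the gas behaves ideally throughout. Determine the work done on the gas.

-4170 J

n = P₁V₁/(RT₁) = 268×8.87/(8.314×584) = 0.490 mol.
Polytropic n=1.12: T₂ = T₁(V₁/V₂)^(n−1) = 584×(0.140)^0.12 = 461 K; P₂ = P₁(V₁/V₂)^n = 29.6 kPa.
W = (P₁V₁−P₂V₂)/(n−1) = (268×8.87−29.6×63.4)/0.12 = 4170 J.
Work done on the gas = −W_by = -4170 J.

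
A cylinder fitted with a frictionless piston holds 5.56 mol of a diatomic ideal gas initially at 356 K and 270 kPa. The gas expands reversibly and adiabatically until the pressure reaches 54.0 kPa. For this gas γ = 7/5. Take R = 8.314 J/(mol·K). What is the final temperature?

V₁ = nRT₁/P₁ = 5.56×8.314×356/270 = 60.9 L.
Adiabatic: T₂/T₁ = (P₂/P₁)^((γ−1)/γ) ⇒ T₂ = 356×(0.200)^0.286 = 225 K; V₂ = 192 L.

225 K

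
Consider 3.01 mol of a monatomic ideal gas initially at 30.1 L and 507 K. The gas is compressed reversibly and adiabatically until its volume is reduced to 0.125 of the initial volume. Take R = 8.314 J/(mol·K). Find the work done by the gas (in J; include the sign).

-57100 J

P₁ = nRT₁/V₁ = 3.01×8.314×507/30.1 = 422 kPa.
Adiabatic: TV^(γ−1) = const ⇒ T₂ = 507×(8.00)^0.667 = 2030 K; PV^γ = const ⇒ P₂ = 13500 kPa.
ΔU = nCvΔT = 3.01×12.5×(2030−507) = 57100 J.
Q = 0 for an adiabatic process, so W = −ΔU = -57100 J.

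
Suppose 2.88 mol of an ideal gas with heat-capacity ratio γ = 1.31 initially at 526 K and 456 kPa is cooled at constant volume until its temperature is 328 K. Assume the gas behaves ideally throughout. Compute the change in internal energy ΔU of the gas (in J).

-15300 J

V₁ = nRT₁/P₁ = 2.88×8.314×526/456 = 27.6 L.
Isochoric: V stays 27.6 L; P/T = const ⇒ T₂ = 328 K, P₂ = 284 kPa.
For an ideal gas ΔU = nCvΔT with Cv = R/(γ−1) = 26.8 J/(mol·K).
ΔU = 2.88×26.8×(328−526) = -15300 J.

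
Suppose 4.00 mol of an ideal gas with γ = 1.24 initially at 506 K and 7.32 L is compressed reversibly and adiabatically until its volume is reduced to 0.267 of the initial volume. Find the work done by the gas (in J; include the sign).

P₁ = nRT₁/V₁ = 4.00×8.314×506/7.32 = 2300 kPa.
Adiabatic: TV^(γ−1) = const ⇒ T₂ = 506×(3.75)^0.240 = 695 K; PV^γ = const ⇒ P₂ = 11800 kPa.
ΔU = nCvΔT = 4.00×34.6×(695−506) = 26100 J.
Q = 0 for an adiabatic process, so W = −ΔU = -26100 J.

-26100 J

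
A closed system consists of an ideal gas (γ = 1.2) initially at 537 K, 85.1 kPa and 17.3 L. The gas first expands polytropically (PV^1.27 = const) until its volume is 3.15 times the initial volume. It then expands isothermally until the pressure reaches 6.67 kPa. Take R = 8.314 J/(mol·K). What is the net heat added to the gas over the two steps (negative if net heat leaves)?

668 J

n = P₁V₁/(RT₁) = 85.1×17.3/(8.314×537) = 0.330 mol.
Step 1 — Polytropic n=1.27: T₂ = T₁(V₁/V₂)^(n−1) = 537×(0.317)^0.27 = 394 K; P₂ = P₁(V₁/V₂)^n = 19.8 kPa.
W = (P₁V₁−P₂V₂)/(n−1) = (85.1×17.3−19.8×54.5)/0.27 = 1450 J.
ΔU = nCvΔT = 0.330×41.6×(394−537) = -1960 J.
Q = ΔU + W = -508 J.
State after step 1: P = 19.8 kPa, V = 54.5 L, T = 394 K.
Step 2 — Isothermal: T stays 394 K; PV = const ⇒ V₂ = 162 L, P₂ = 6.67 kPa.
ΔU = 0 (ideal gas, T constant).
W = nRT ln(V₂/V₁) = 0.330×8.314×394×ln(2.97) = 1180 J.
Q = ΔU + W = 1180 J.
Net over both steps: W = 2630 J, Q = 668 J, ΔU = -1960 J.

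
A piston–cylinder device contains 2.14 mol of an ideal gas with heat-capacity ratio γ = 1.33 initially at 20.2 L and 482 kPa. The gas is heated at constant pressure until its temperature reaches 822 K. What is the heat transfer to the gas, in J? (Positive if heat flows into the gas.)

T₁ = P₁V₁/(nR) = 482×20.2/(2.14×8.314) = 547 K.
Isobaric: P stays 482 kPa; V/T = const ⇒ T₂ = 822 K, V₂ = 30.3 L.
W = PΔV = 482×(30.3−20.2) kPa·L = 4890 J.
ΔU = nCvΔT = 2.14×25.2×(822−547) = 14800 J.
Q = ΔU + W = nCpΔT = 19700 J.

19700 J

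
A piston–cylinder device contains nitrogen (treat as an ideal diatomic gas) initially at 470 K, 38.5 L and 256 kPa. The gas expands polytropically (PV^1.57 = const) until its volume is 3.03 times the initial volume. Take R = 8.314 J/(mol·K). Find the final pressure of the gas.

44.9 kPa

Polytropic n=1.57: T₂ = T₁(V₁/V₂)^(n−1) = 470×(0.330)^0.57 = 250 K; P₂ = P₁(V₁/V₂)^n = 44.9 kPa.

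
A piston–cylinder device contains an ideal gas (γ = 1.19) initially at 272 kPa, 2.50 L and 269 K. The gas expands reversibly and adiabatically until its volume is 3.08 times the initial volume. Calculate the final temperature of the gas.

217 K

Adiabatic: TV^(γ−1) = const ⇒ T₂ = 269×(0.325)^0.190 = 217 K; PV^γ = const ⇒ P₂ = 71.3 kPa.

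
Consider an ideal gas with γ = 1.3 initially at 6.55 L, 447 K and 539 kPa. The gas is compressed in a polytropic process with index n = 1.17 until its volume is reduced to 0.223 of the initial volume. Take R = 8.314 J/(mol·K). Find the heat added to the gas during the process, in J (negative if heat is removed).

n = P₁V₁/(RT₁) = 539×6.55/(8.314×447) = 0.950 mol.
Polytropic n=1.17: T₂ = T₁(V₁/V₂)^(n−1) = 447×(4.48)^0.17 = 577 K; P₂ = P₁(V₁/V₂)^n = 3120 kPa.
W = (P₁V₁−P₂V₂)/(n−1) = (539×6.55−3120×1.46)/0.17 = -6030 J.
ΔU = nCvΔT = 0.950×27.7×(577−447) = 3420 J.
Q = ΔU + W = -2620 J.

-2620 J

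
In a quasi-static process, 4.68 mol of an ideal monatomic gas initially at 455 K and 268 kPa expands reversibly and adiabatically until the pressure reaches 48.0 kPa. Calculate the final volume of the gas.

185 L

V₁ = nRT₁/P₁ = 4.68×8.314×455/268 = 66.1 L.
Adiabatic: T₂/T₁ = (P₂/P₁)^((γ−1)/γ) ⇒ T₂ = 455×(0.179)^0.400 = 229 K; V₂ = 185 L.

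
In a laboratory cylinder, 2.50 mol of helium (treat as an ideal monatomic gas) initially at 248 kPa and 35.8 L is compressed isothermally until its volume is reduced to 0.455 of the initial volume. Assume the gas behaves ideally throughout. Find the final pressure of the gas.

545 kPa

T₁ = P₁V₁/(nR) = 248×35.8/(2.50×8.314) = 427 K.
Isothermal: T stays 427 K; PV = const ⇒ V₂ = 16.3 L, P₂ = 545 kPa.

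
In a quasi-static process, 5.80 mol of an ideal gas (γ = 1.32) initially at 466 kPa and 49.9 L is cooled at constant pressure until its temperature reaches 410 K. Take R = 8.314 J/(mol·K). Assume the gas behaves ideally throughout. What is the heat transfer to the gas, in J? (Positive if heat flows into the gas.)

T₁ = P₁V₁/(nR) = 466×49.9/(5.80×8.314) = 482 K.
Isobaric: P stays 466 kPa; V/T = const ⇒ T₂ = 410 K, V₂ = 42.4 L.
W = PΔV = 466×(42.4−49.9) kPa·L = -3480 J.
ΔU = nCvΔT = 5.80×26.0×(410−482) = -10900 J.
Q = ΔU + W = nCpΔT = -14400 J.

-14400 J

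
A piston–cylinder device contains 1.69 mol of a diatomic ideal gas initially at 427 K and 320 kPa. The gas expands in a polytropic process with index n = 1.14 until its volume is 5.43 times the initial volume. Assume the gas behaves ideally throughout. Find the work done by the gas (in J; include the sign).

V₁ = nRT₁/P₁ = 1.69×8.314×427/320 = 18.7 L.
Polytropic n=1.14: T₂ = T₁(V₁/V₂)^(n−1) = 427×(0.184)^0.14 = 337 K; P₂ = P₁(V₁/V₂)^n = 46.5 kPa.
W = (P₁V₁−P₂V₂)/(n−1) = (320×18.7−46.5×102)/0.14 = 9040 J.

9040 J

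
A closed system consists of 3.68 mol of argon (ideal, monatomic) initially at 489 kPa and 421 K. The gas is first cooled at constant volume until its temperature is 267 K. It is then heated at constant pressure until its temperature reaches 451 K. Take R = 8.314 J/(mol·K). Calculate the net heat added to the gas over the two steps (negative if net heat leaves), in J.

7010 J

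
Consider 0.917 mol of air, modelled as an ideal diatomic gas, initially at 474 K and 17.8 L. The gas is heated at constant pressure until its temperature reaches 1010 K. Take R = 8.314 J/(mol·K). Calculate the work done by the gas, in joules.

P₁ = nRT₁/V₁ = 0.917×8.314×474/17.8 = 203 kPa.
Isobaric: P stays 203 kPa; V/T = const ⇒ T₂ = 1010 K, V₂ = 37.9 L.
W = PΔV = 203×(37.9−17.8) kPa·L = 4090 J.

4090 J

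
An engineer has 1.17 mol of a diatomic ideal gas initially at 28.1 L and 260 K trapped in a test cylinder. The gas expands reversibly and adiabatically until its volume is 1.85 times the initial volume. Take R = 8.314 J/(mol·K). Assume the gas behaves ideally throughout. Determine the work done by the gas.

P₁ = nRT₁/V₁ = 1.17×8.314×260/28.1 = 90.0 kPa.
Adiabatic: TV^(γ−1) = const ⇒ T₂ = 260×(0.541)^0.400 = 203 K; PV^γ = const ⇒ P₂ = 38.0 kPa.
ΔU = nCvΔT = 1.17×20.8×(203−260) = -1380 J.
Q = 0 for an adiabatic process, so W = −ΔU = 1380 J.

1380 J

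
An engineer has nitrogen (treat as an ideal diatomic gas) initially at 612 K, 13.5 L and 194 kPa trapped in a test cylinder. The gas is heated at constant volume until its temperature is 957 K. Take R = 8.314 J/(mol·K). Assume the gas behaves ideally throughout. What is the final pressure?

Isochoric: V stays 13.5 L; P/T = const ⇒ T₂ = 957 K, P₂ = 303 kPa.

303 kPa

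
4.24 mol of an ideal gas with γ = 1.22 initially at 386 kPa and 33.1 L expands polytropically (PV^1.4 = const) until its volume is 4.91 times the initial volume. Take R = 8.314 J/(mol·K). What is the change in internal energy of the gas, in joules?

T₁ = P₁V₁/(nR) = 386×33.1/(4.24×8.314) = 362 K.
Polytropic n=1.4: T₂ = T₁(V₁/V₂)^(n−1) = 362×(0.204)^0.40 = 192 K; P₂ = P₁(V₁/V₂)^n = 41.6 kPa.
For an ideal gas ΔU = nCvΔT with Cv = R/(γ−1) = 37.8 J/(mol·K).
ΔU = 4.24×37.8×(192−362) = -27300 J.

-27300 J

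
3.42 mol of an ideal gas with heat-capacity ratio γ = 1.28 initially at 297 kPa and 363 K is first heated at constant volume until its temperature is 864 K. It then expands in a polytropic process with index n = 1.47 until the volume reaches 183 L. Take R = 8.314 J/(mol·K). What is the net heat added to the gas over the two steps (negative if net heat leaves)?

31700 J

V₁ = nRT₁/P₁ = 3.42×8.314×363/297 = 34.8 L.
Step 1 — Isochoric: V stays 34.8 L; P/T = const ⇒ T₂ = 864 K, P₂ = 707 kPa.
W = 0 (no volume change).
ΔU = nCvΔT = 3.42×29.7×(864−363) = 50900 J.
Q = ΔU = 50900 J.
State after step 1: P = 707 kPa, V = 34.8 L, T = 864 K.
Step 2 — Polytropic n=1.47: T₂ = T₁(V₁/V₂)^(n−1) = 864×(0.190)^0.47 = 396 K; P₂ = P₁(V₁/V₂)^n = 61.5 kPa.
W = (P₁V₁−P₂V₂)/(n−1) = (707×34.8−61.5×183)/0.47 = 28300 J.
ΔU = nCvΔT = 3.42×29.7×(396−864) = -47600 J.
Q = ΔU + W = -19200 J.
Net over both steps: W = 28300 J, Q = 31700 J, ΔU = 3330 J.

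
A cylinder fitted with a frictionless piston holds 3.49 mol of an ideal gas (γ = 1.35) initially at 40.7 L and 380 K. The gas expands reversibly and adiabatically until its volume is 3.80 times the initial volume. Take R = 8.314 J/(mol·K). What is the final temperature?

P₁ = nRT₁/V₁ = 3.49×8.314×380/40.7 = 271 kPa.
Adiabatic: TV^(γ−1) = const ⇒ T₂ = 380×(0.263)^0.350 = 238 K; PV^γ = const ⇒ P₂ = 44.7 kPa.

238 K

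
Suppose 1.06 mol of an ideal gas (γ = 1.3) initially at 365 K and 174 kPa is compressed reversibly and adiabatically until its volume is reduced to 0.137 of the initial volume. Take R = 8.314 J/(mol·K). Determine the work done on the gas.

8740 J

V₁ = nRT₁/P₁ = 1.06×8.314×365/174 = 18.5 L.
Adiabatic: TV^(γ−1) = const ⇒ T₂ = 365×(7.30)^0.300 = 663 K; PV^γ = const ⇒ P₂ = 2310 kPa.
ΔU = nCvΔT = 1.06×27.7×(663−365) = 8740 J.
Q = 0 for an adiabatic process, so W = −ΔU = -8740 J.
Work done on the gas = −W_by = 8740 J.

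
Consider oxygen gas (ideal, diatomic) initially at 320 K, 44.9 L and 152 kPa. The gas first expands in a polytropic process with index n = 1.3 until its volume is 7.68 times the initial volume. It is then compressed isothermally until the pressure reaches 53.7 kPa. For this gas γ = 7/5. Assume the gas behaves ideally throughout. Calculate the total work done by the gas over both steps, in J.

4450 J

n = P₁V₁/(RT₁) = 152×44.9/(8.314×320) = 2.57 mol.
Step 1 — Polytropic n=1.3: T₂ = T₁(V₁/V₂)^(n−1) = 320×(0.130)^0.30 = 174 K; P₂ = P₁(V₁/V₂)^n = 10.7 kPa.
W = (P₁V₁−P₂V₂)/(n−1) = (152×44.9−10.7×345)/0.30 = 10400 J.
ΔU = nCvΔT = 2.57×20.8×(174−320) = -7810 J.
Q = ΔU + W = 2600 J.
State after step 1: P = 10.7 kPa, V = 345 L, T = 174 K.
Step 2 — Isothermal: T stays 174 K; PV = const ⇒ V₂ = 68.9 L, P₂ = 53.7 kPa.
ΔU = 0 (ideal gas, T constant).
W = nRT ln(V₂/V₁) = 2.57×8.314×174×ln(0.200) = -5960 J.
Q = ΔU + W = -5960 J.
Net over both steps: W = 4450 J, Q = -3360 J, ΔU = -7810 J.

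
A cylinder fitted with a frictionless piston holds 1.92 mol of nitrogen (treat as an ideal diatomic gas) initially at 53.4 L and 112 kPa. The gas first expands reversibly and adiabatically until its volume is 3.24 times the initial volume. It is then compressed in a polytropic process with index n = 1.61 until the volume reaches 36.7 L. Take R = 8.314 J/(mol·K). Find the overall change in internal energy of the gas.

9110 J

T₁ = P₁V₁/(nR) = 112×53.4/(1.92×8.314) = 375 K.
Step 1 — Adiabatic: TV^(γ−1) = const ⇒ T₂ = 375×(0.309)^0.400 = 234 K; PV^γ = const ⇒ P₂ = 21.6 kPa.
ΔU = nCvΔT = 1.92×20.8×(234−375) = -5610 J.
Q = 0 for an adiabatic process, so W = −ΔU = 5610 J.
State after step 1: P = 21.6 kPa, V = 173 L, T = 234 K.
Step 2 — Polytropic n=1.61: T₂ = T₁(V₁/V₂)^(n−1) = 234×(4.71)^0.61 = 603 K; P₂ = P₁(V₁/V₂)^n = 262 kPa.
W = (P₁V₁−P₂V₂)/(n−1) = (21.6×173−262×36.7)/0.61 = -9650 J.
ΔU = nCvΔT = 1.92×20.8×(603−234) = 14700 J.
Q = ΔU + W = 5070 J.
Net over both steps: W = -4040 J, Q = 5070 J, ΔU = 9110 J.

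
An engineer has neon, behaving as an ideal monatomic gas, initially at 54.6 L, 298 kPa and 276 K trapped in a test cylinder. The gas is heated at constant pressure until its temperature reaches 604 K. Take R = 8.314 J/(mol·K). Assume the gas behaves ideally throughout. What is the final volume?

119 L

Isobaric: P stays 298 kPa; V/T = const ⇒ T₂ = 604 K, V₂ = 119 L.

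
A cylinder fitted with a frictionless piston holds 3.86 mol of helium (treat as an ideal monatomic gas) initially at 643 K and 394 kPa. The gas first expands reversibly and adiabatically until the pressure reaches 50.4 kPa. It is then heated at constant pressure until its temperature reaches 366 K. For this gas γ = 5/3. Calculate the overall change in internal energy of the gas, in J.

-13300 J

V₁ = nRT₁/P₁ = 3.86×8.314×643/394 = 52.4 L.
Step 1 — Adiabatic: T₂/T₁ = (P₂/P₁)^((γ−1)/γ) ⇒ T₂ = 643×(0.128)^0.400 = 282 K; V₂ = 180 L.
ΔU = nCvΔT = 3.86×12.5×(282−643) = -17400 J.
Q = 0 for an adiabatic process, so W = −ΔU = 17400 J.
State after step 1: P = 50.4 kPa, V = 180 L, T = 282 K.
Step 2 — Isobaric: P stays 50.4 kPa; V/T = const ⇒ T₂ = 366 K, V₂ = 233 L.
W = PΔV = 50.4×(233−180) kPa·L = 2680 J.
ΔU = nCvΔT = 3.86×12.5×(366−282) = 4020 J.
Q = ΔU + W = nCpΔT = 6700 J.
Net over both steps: W = 20000 J, Q = 6700 J, ΔU = -13300 J.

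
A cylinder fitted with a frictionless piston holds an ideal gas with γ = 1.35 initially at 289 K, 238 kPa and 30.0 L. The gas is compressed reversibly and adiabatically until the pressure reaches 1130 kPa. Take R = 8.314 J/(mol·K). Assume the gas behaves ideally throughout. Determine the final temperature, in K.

433 K

Adiabatic: T₂/T₁ = (P₂/P₁)^((γ−1)/γ) ⇒ T₂ = 289×(4.75)^0.259 = 433 K; V₂ = 9.46 L.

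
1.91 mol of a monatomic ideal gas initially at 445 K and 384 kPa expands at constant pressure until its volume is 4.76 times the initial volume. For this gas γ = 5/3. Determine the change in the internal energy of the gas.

39900 J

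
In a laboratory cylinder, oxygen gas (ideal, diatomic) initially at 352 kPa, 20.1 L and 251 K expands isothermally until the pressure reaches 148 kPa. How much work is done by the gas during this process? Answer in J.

n = P₁V₁/(RT₁) = 352×20.1/(8.314×251) = 3.39 mol.
Isothermal: T stays 251 K; PV = const ⇒ V₂ = 47.8 L, P₂ = 148 kPa.
W = nRT ln(V₂/V₁) = 3.39×8.314×251×ln(2.38) = 6130 J.

6130 J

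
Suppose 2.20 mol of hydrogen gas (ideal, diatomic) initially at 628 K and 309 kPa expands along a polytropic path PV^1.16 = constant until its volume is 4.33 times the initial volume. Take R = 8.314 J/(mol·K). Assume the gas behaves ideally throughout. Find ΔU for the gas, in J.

V₁ = nRT₁/P₁ = 2.20×8.314×628/309 = 37.2 L.
Polytropic n=1.16: T₂ = T₁(V₁/V₂)^(n−1) = 628×(0.231)^0.16 = 497 K; P₂ = P₁(V₁/V₂)^n = 56.4 kPa.
For an ideal gas ΔU = nCvΔT with Cv = (5/2)R = 20.8 J/(mol·K).
ΔU = 2.20×20.8×(497−628) = -6000 J.

-6000 J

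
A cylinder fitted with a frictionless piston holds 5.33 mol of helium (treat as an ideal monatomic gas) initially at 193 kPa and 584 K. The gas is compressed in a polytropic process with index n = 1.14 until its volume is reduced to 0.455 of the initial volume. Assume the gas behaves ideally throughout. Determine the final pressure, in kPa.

V₁ = nRT₁/P₁ = 5.33×8.314×584/193 = 134 L.
Polytropic n=1.14: T₂ = T₁(V₁/V₂)^(n−1) = 584×(2.20)^0.14 = 652 K; P₂ = P₁(V₁/V₂)^n = 474 kPa.

474 kPa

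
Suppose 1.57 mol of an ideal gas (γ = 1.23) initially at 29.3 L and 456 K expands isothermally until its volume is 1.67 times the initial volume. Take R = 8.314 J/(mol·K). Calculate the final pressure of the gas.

P₁ = nRT₁/V₁ = 1.57×8.314×456/29.3 = 203 kPa.
Isothermal: T stays 456 K; PV = const ⇒ V₂ = 48.9 L, P₂ = 122 kPa.

122 kPa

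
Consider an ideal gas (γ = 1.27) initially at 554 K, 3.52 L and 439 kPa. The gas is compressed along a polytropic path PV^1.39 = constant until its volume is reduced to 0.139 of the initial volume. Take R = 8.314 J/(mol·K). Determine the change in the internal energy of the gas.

6630 J

n = P₁V₁/(RT₁) = 439×3.52/(8.314×554) = 0.335 mol.
Polytropic n=1.39: T₂ = T₁(V₁/V₂)^(n−1) = 554×(7.19)^0.39 = 1200 K; P₂ = P₁(V₁/V₂)^n = 6820 kPa.
For an ideal gas ΔU = nCvΔT with Cv = R/(γ−1) = 30.8 J/(mol·K).
ΔU = 0.335×30.8×(1200−554) = 6630 J.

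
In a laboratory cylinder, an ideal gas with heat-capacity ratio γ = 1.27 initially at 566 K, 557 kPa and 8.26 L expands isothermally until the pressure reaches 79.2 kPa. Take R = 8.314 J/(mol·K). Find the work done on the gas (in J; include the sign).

-8970 J

n = P₁V₁/(RT₁) = 557×8.26/(8.314×566) = 0.978 mol.
Isothermal: T stays 566 K; PV = const ⇒ V₂ = 58.1 L, P₂ = 79.2 kPa.
W = nRT ln(V₂/V₁) = 0.978×8.314×566×ln(7.03) = 8970 J.
Work done on the gas = −W_by = -8970 J.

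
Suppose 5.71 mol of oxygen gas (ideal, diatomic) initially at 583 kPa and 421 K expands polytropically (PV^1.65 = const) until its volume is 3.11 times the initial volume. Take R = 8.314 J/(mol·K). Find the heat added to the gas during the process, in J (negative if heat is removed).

V₁ = nRT₁/P₁ = 5.71×8.314×421/583 = 34.3 L.
Polytropic n=1.65: T₂ = T₁(V₁/V₂)^(n−1) = 421×(0.322)^0.65 = 201 K; P₂ = P₁(V₁/V₂)^n = 89.7 kPa.
W = (P₁V₁−P₂V₂)/(n−1) = (583×34.3−89.7×107)/0.65 = 16000 J.
ΔU = nCvΔT = 5.71×20.8×(201−421) = -26100 J.
Q = ΔU + W = -10000 J.

-10000 J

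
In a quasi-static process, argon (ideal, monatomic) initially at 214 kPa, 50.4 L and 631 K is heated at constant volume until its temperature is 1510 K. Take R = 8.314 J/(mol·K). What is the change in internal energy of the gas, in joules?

22500 J

n = P₁V₁/(RT₁) = 214×50.4/(8.314×631) = 2.06 mol.
Isochoric: V stays 50.4 L; P/T = const ⇒ T₂ = 1510 K, P₂ = 512 kPa.
For an ideal gas ΔU = nCvΔT with Cv = (3/2)R = 12.5 J/(mol·K).
ΔU = 2.06×12.5×(1510−631) = 22500 J.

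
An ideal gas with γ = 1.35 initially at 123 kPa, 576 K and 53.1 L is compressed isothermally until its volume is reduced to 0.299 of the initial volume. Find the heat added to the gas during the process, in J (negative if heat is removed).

-7890 J

n = P₁V₁/(RT₁) = 123×53.1/(8.314×576) = 1.36 mol.
Isothermal: T stays 576 K; PV = const ⇒ V₂ = 15.9 L, P₂ = 411 kPa.
ΔU = 0 (ideal gas, T constant).
W = nRT ln(V₂/V₁) = 1.36×8.314×576×ln(0.299) = -7890 J.
Q = ΔU + W = -7890 J.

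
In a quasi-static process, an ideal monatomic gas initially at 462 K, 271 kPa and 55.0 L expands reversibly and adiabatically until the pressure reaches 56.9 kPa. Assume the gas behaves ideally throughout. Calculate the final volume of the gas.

140 L

Adiabatic: T₂/T₁ = (P₂/P₁)^((γ−1)/γ) ⇒ T₂ = 462×(0.210)^0.400 = 247 K; V₂ = 140 L.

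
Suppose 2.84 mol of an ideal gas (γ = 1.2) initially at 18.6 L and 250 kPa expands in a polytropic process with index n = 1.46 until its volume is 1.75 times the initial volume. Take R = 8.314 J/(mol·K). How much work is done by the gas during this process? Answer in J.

2290 J

T₁ = P₁V₁/(nR) = 250×18.6/(2.84×8.314) = 197 K.
Polytropic n=1.46: T₂ = T₁(V₁/V₂)^(n−1) = 197×(0.571)^0.46 = 152 K; P₂ = P₁(V₁/V₂)^n = 110 kPa.
W = (P₁V₁−P₂V₂)/(n−1) = (250×18.6−110×32.6)/0.46 = 2290 J.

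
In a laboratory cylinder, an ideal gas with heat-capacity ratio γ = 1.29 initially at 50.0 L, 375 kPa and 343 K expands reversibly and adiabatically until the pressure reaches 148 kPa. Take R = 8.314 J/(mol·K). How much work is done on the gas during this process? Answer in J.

-12200 J

n = P₁V₁/(RT₁) = 375×50.0/(8.314×343) = 6.58 mol.
Adiabatic: T₂/T₁ = (P₂/P₁)^((γ−1)/γ) ⇒ T₂ = 343×(0.395)^0.225 = 278 K; V₂ = 103 L.
ΔU = nCvΔT = 6.58×28.7×(278−343) = -12200 J.
Q = 0 for an adiabatic process, so W = −ΔU = 12200 J.
Work done on the gas = −W_by = -12200 J.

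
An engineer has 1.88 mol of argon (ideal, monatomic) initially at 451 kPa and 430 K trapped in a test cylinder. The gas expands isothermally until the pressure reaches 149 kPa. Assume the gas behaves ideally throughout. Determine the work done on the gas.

V₁ = nRT₁/P₁ = 1.88×8.314×430/451 = 14.9 L.
Isothermal: T stays 430 K; PV = const ⇒ V₂ = 45.1 L, P₂ = 149 kPa.
W = nRT ln(V₂/V₁) = 1.88×8.314×430×ln(3.03) = 7440 J.
Work done on the gas = −W_by = -7440 J.

-7440 J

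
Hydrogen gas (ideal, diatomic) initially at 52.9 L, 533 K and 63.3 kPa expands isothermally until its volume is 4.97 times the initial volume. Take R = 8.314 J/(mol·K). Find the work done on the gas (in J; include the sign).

-5370 J

n = P₁V₁/(RT₁) = 63.3×52.9/(8.314×533) = 0.756 mol.
Isothermal: T stays 533 K; PV = const ⇒ V₂ = 263 L, P₂ = 12.7 kPa.
W = nRT ln(V₂/V₁) = 0.756×8.314×533×ln(4.97) = 5370 J.
Work done on the gas = −W_by = -5370 J.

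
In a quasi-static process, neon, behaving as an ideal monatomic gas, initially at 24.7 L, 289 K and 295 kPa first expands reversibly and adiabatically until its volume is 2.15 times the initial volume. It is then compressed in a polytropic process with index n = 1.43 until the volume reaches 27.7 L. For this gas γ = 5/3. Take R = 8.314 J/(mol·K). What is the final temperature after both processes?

n = P₁V₁/(RT₁) = 295×24.7/(8.314×289) = 3.03 mol.
Step 1 — Adiabatic: TV^(γ−1) = const ⇒ T₂ = 289×(0.465)^0.667 = 173 K; PV^γ = const ⇒ P₂ = 82.4 kPa.
ΔU = nCvΔT = 3.03×12.5×(173−289) = -4370 J.
Q = 0 for an adiabatic process, so W = −ΔU = 4370 J.
State after step 1: P = 82.4 kPa, V = 53.1 L, T = 173 K.
Step 2 — Polytropic n=1.43: T₂ = T₁(V₁/V₂)^(n−1) = 173×(1.92)^0.43 = 230 K; P₂ = P₁(V₁/V₂)^n = 209 kPa.
W = (P₁V₁−P₂V₂)/(n−1) = (82.4×53.1−209×27.7)/0.43 = -3290 J.
ΔU = nCvΔT = 3.03×12.5×(230−173) = 2120 J.
Q = ΔU + W = -1170 J.
Net over both steps: W = 1080 J, Q = -1170 J, ΔU = -2250 J.

230 K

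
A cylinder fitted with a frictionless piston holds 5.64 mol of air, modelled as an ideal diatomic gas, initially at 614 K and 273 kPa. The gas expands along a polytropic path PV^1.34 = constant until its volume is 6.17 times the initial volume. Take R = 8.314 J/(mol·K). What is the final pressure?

V₁ = nRT₁/P₁ = 5.64×8.314×614/273 = 105 L.
Polytropic n=1.34: T₂ = T₁(V₁/V₂)^(n−1) = 614×(0.162)^0.34 = 331 K; P₂ = P₁(V₁/V₂)^n = 23.8 kPa.

23.8 kPa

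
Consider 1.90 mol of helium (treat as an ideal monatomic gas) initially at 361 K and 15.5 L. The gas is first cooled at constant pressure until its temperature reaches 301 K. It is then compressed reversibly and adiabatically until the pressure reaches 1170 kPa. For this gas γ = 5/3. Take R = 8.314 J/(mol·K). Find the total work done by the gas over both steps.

-5140 J

P₁ = nRT₁/V₁ = 1.90×8.314×361/15.5 = 368 kPa.
Step 1 — Isobaric: P stays 368 kPa; V/T = const ⇒ T₂ = 301 K, V₂ = 12.9 L.
W = PΔV = 368×(12.9−15.5) kPa·L = -948 J.
ΔU = nCvΔT = 1.90×12.5×(301−361) = -1420 J.
Q = ΔU + W = nCpΔT = -2370 J.
State after step 1: P = 368 kPa, V = 12.9 L, T = 301 K.
Step 2 — Adiabatic: T₂/T₁ = (P₂/P₁)^((γ−1)/γ) ⇒ T₂ = 301×(3.18)^0.400 = 478 K; V₂ = 6.46 L.
ΔU = nCvΔT = 1.90×12.5×(478−301) = 4200 J.
Q = 0 for an adiabatic process, so W = −ΔU = -4200 J.
Net over both steps: W = -5140 J, Q = -2370 J, ΔU = 2780 J.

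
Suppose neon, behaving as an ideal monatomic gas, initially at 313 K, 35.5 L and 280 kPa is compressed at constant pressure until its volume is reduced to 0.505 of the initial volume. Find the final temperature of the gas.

158 K

Isobaric: P stays 280 kPa; V/T = const ⇒ T₂ = 158 K, V₂ = 17.9 L.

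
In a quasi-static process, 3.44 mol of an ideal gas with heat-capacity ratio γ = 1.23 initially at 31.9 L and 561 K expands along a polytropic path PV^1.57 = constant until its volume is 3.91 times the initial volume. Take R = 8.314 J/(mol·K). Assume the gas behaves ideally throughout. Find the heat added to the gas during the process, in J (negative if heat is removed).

-22500 J

P₁ = nRT₁/V₁ = 3.44×8.314×561/31.9 = 503 kPa.
Polytropic n=1.57: T₂ = T₁(V₁/V₂)^(n−1) = 561×(0.256)^0.57 = 258 K; P₂ = P₁(V₁/V₂)^n = 59.1 kPa.
W = (P₁V₁−P₂V₂)/(n−1) = (503×31.9−59.1×125)/0.57 = 15200 J.
ΔU = nCvΔT = 3.44×36.1×(258−561) = -37700 J.
Q = ΔU + W = -22500 J.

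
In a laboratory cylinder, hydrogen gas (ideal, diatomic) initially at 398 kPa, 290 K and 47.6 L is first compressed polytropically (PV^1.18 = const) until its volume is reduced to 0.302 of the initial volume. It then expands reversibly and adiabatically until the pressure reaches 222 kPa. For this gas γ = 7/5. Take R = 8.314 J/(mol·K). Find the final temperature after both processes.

n = P₁V₁/(RT₁) = 398×47.6/(8.314×290) = 7.86 mol.
Step 1 — Polytropic n=1.18: T₂ = T₁(V₁/V₂)^(n−1) = 290×(3.31)^0.18 = 360 K; P₂ = P₁(V₁/V₂)^n = 1630 kPa.
W = (P₁V₁−P₂V₂)/(n−1) = (398×47.6−1630×14.4)/0.18 = -25300 J.
ΔU = nCvΔT = 7.86×20.8×(360−290) = 11400 J.
Q = ΔU + W = -13900 J.
State after step 1: P = 1630 kPa, V = 14.4 L, T = 360 K.
Step 2 — Adiabatic: T₂/T₁ = (P₂/P₁)^((γ−1)/γ) ⇒ T₂ = 360×(0.136)^0.286 = 203 K; V₂ = 59.8 L.
ΔU = nCvΔT = 7.86×20.8×(203−360) = -25500 J.
Q = 0 for an adiabatic process, so W = −ΔU = 25500 J.
Net over both steps: W = 229 J, Q = -13900 J, ΔU = -14200 J.

203 K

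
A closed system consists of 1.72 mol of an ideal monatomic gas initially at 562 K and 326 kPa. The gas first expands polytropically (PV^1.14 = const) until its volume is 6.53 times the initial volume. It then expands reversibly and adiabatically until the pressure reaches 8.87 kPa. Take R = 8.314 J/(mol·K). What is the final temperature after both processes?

241 K

V₁ = nRT₁/P₁ = 1.72×8.314×562/326 = 24.7 L.
Step 1 — Polytropic n=1.14: T₂ = T₁(V₁/V₂)^(n−1) = 562×(0.153)^0.14 = 432 K; P₂ = P₁(V₁/V₂)^n = 38.4 kPa.
W = (P₁V₁−P₂V₂)/(n−1) = (326×24.7−38.4×161)/0.14 = 13300 J.
ΔU = nCvΔT = 1.72×12.5×(432−562) = -2790 J.
Q = ΔU + W = 10500 J.
State after step 1: P = 38.4 kPa, V = 161 L, T = 432 K.
Step 2 — Adiabatic: T₂/T₁ = (P₂/P₁)^((γ−1)/γ) ⇒ T₂ = 432×(0.231)^0.400 = 241 K; V₂ = 388 L.
ΔU = nCvΔT = 1.72×12.5×(241−432) = -4110 J.
Q = 0 for an adiabatic process, so W = −ΔU = 4110 J.
Net over both steps: W = 17400 J, Q = 10500 J, ΔU = -6900 J.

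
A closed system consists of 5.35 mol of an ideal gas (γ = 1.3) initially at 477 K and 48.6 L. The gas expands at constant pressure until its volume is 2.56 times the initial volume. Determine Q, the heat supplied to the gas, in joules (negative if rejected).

143000 J

P₁ = nRT₁/V₁ = 5.35×8.314×477/48.6 = 437 kPa.
Isobaric: P stays 437 kPa; V/T = const ⇒ T₂ = 1220 K, V₂ = 124 L.
W = PΔV = 437×(124−48.6) kPa·L = 33100 J.
ΔU = nCvΔT = 5.35×27.7×(1220−477) = 110000 J.
Q = ΔU + W = nCpΔT = 143000 J.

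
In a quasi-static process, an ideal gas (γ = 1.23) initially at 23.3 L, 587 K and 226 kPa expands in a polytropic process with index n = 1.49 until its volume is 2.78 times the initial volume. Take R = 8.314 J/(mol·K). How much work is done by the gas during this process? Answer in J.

4230 J

n = P₁V₁/(RT₁) = 226×23.3/(8.314×587) = 1.08 mol.
Polytropic n=1.49: T₂ = T₁(V₁/V₂)^(n−1) = 587×(0.360)^0.49 = 356 K; P₂ = P₁(V₁/V₂)^n = 49.3 kPa.
W = (P₁V₁−P₂V₂)/(n−1) = (226×23.3−49.3×64.8)/0.49 = 4230 J.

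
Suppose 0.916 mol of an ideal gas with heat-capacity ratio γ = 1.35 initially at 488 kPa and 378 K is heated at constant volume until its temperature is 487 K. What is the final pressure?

629 kPa

V₁ = nRT₁/P₁ = 0.916×8.314×378/488 = 5.90 L.
Isochoric: V stays 5.90 L; P/T = const ⇒ T₂ = 487 K, P₂ = 629 kPa.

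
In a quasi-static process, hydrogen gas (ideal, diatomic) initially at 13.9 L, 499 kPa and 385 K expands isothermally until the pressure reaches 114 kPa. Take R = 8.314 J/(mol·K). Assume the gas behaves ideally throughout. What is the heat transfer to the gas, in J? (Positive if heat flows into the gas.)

n = P₁V₁/(RT₁) = 499×13.9/(8.314×385) = 2.17 mol.
Isothermal: T stays 385 K; PV = const ⇒ V₂ = 60.8 L, P₂ = 114 kPa.
ΔU = 0 (ideal gas, T constant).
W = nRT ln(V₂/V₁) = 2.17×8.314×385×ln(4.38) = 10200 J.
Q = ΔU + W = 10200 J.

10200 J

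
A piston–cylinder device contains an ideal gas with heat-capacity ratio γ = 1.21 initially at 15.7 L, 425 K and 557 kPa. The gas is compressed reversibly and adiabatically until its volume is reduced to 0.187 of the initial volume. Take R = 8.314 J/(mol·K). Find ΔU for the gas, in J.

17600 J

n = P₁V₁/(RT₁) = 557×15.7/(8.314×425) = 2.47 mol.
Adiabatic: TV^(γ−1) = const ⇒ T₂ = 425×(5.35)^0.210 = 604 K; PV^γ = const ⇒ P₂ = 4240 kPa.
For an ideal gas ΔU = nCvΔT with Cv = R/(γ−1) = 39.6 J/(mol·K).
ΔU = 2.47×39.6×(604−425) = 17600 J.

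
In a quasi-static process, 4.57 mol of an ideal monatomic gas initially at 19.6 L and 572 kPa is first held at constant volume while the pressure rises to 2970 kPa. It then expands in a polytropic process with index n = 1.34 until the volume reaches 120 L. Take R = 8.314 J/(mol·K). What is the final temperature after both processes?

827 K

T₁ = P₁V₁/(nR) = 572×19.6/(4.57×8.314) = 295 K.
Step 1 — Isochoric: V stays 19.6 L; P/T = const ⇒ T₂ = 1530 K, P₂ = 2970 kPa.
W = 0 (no volume change).
ΔU = nCvΔT = 4.57×12.5×(1530−295) = 70500 J.
Q = ΔU = 70500 J.
State after step 1: P = 2970 kPa, V = 19.6 L, T = 1530 K.
Step 2 — Polytropic n=1.34: T₂ = T₁(V₁/V₂)^(n−1) = 1530×(0.163)^0.34 = 827 K; P₂ = P₁(V₁/V₂)^n = 262 kPa.
W = (P₁V₁−P₂V₂)/(n−1) = (2970×19.6−262×120)/0.34 = 78700 J.
ΔU = nCvΔT = 4.57×12.5×(827−1530) = -40200 J.
Q = ΔU + W = 38600 J.
Net over both steps: W = 78700 J, Q = 109000 J, ΔU = 30300 J.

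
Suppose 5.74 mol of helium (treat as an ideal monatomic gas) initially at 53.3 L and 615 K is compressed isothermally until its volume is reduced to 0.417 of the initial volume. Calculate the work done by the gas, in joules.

P₁ = nRT₁/V₁ = 5.74×8.314×615/53.3 = 551 kPa.
Isothermal: T stays 615 K; PV = const ⇒ V₂ = 22.2 L, P₂ = 1320 kPa.
W = nRT ln(V₂/V₁) = 5.74×8.314×615×ln(0.417) = -25700 J.

-25700 J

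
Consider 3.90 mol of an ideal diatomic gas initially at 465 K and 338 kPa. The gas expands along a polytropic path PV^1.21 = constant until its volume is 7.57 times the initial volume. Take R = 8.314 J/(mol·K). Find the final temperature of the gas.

304 K

V₁ = nRT₁/P₁ = 3.90×8.314×465/338 = 44.6 L.
Polytropic n=1.21: T₂ = T₁(V₁/V₂)^(n−1) = 465×(0.132)^0.21 = 304 K; P₂ = P₁(V₁/V₂)^n = 29.2 kPa.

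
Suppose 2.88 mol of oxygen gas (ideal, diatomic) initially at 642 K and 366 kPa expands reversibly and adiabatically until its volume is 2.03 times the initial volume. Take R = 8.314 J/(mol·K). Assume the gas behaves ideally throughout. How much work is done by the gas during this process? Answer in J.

V₁ = nRT₁/P₁ = 2.88×8.314×642/366 = 42.0 L.
Adiabatic: TV^(γ−1) = const ⇒ T₂ = 642×(0.493)^0.400 = 484 K; PV^γ = const ⇒ P₂ = 136 kPa.
ΔU = nCvΔT = 2.88×20.8×(484−642) = -9480 J.
Q = 0 for an adiabatic process, so W = −ΔU = 9480 J.

9480 J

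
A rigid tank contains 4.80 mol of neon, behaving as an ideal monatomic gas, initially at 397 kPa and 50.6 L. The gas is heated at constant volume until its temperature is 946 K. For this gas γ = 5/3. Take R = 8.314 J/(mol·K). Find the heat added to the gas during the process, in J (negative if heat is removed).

26500 J

T₁ = P₁V₁/(nR) = 397×50.6/(4.80×8.314) = 503 K.
Isochoric: V stays 50.6 L; P/T = const ⇒ T₂ = 946 K, P₂ = 746 kPa.
W = 0 (no volume change).
ΔU = nCvΔT = 4.80×12.5×(946−503) = 26500 J.
Q = ΔU = 26500 J.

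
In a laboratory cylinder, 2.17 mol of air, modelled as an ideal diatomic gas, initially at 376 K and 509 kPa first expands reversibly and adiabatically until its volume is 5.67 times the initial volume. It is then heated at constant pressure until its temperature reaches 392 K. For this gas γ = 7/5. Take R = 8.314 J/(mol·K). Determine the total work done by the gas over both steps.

V₁ = nRT₁/P₁ = 2.17×8.314×376/509 = 13.3 L.
Step 1 — Adiabatic: TV^(γ−1) = const ⇒ T₂ = 376×(0.176)^0.400 = 188 K; PV^γ = const ⇒ P₂ = 44.8 kPa.
ΔU = nCvΔT = 2.17×20.8×(188−376) = -8490 J.
Q = 0 for an adiabatic process, so W = −ΔU = 8490 J.
State after step 1: P = 44.8 kPa, V = 75.6 L, T = 188 K.
Step 2 — Isobaric: P stays 44.8 kPa; V/T = const ⇒ T₂ = 392 K, V₂ = 158 L.
W = PΔV = 44.8×(158−75.6) kPa·L = 3680 J.
ΔU = nCvΔT = 2.17×20.8×(392−188) = 9210 J.
Q = ΔU + W = nCpΔT = 12900 J.
Net over both steps: W = 12200 J, Q = 12900 J, ΔU = 722 J.

12200 J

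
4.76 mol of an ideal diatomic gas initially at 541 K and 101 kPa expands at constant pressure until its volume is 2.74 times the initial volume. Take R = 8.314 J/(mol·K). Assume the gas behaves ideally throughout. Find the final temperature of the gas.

1480 K

V₁ = nRT₁/P₁ = 4.76×8.314×541/101 = 212 L.
Isobaric: P stays 101 kPa; V/T = const ⇒ T₂ = 1480 K, V₂ = 581 L.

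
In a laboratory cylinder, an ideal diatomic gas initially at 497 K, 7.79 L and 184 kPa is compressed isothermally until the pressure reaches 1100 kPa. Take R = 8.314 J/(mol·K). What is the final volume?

1.30 L

Isothermal: T stays 497 K; PV = const ⇒ V₂ = 1.30 L, P₂ = 1100 kPa.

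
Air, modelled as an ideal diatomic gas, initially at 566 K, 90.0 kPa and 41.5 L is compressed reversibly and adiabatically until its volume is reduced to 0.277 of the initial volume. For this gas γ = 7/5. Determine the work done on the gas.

6270 J

n = P₁V₁/(RT₁) = 90.0×41.5/(8.314×566) = 0.794 mol.
Adiabatic: TV^(γ−1) = const ⇒ T₂ = 566×(3.61)^0.400 = 946 K; PV^γ = const ⇒ P₂ = 543 kPa.
ΔU = nCvΔT = 0.794×20.8×(946−566) = 6270 J.
Q = 0 for an adiabatic process, so W = −ΔU = -6270 J.
Work done on the gas = −W_by = 6270 J.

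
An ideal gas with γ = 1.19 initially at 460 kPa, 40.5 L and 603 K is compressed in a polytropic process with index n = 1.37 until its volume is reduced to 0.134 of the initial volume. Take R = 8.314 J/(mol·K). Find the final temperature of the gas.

1270 K

Polytropic n=1.37: T₂ = T₁(V₁/V₂)^(n−1) = 603×(7.46)^0.37 = 1270 K; P₂ = P₁(V₁/V₂)^n = 7220 kPa.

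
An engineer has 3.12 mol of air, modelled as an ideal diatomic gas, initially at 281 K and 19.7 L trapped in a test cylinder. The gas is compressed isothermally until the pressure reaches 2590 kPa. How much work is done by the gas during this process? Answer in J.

-14200 J

P₁ = nRT₁/V₁ = 3.12×8.314×281/19.7 = 370 kPa.
Isothermal: T stays 281 K; PV = const ⇒ V₂ = 2.81 L, P₂ = 2590 kPa.
W = nRT ln(V₂/V₁) = 3.12×8.314×281×ln(0.143) = -14200 J.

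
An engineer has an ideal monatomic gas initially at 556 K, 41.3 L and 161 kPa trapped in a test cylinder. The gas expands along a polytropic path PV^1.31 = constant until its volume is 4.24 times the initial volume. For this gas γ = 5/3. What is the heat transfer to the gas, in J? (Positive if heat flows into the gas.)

n = P₁V₁/(RT₁) = 161×41.3/(8.314×556) = 1.44 mol.
Polytropic n=1.31: T₂ = T₁(V₁/V₂)^(n−1) = 556×(0.236)^0.31 = 355 K; P₂ = P₁(V₁/V₂)^n = 24.3 kPa.
W = (P₁V₁−P₂V₂)/(n−1) = (161×41.3−24.3×175)/0.31 = 7740 J.
ΔU = nCvΔT = 1.44×12.5×(355−556) = -3600 J.
Q = ΔU + W = 4140 J.

4140 J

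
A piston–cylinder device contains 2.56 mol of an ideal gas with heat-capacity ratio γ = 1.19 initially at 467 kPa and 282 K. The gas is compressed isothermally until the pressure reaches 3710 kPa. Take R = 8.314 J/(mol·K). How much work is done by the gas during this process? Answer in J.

V₁ = nRT₁/P₁ = 2.56×8.314×282/467 = 12.9 L.
Isothermal: T stays 282 K; PV = const ⇒ V₂ = 1.62 L, P₂ = 3710 kPa.
W = nRT ln(V₂/V₁) = 2.56×8.314×282×ln(0.126) = -12400 J.

-12400 J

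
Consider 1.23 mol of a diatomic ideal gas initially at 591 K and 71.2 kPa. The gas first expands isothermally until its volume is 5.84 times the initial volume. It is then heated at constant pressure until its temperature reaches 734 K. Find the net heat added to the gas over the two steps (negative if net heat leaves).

15800 J

V₁ = nRT₁/P₁ = 1.23×8.314×591/71.2 = 84.9 L.
Step 1 — Isothermal: T stays 591 K; PV = const ⇒ V₂ = 496 L, P₂ = 12.2 kPa.
ΔU = 0 (ideal gas, T constant).
W = nRT ln(V₂/V₁) = 1.23×8.314×591×ln(5.84) = 10700 J.
Q = ΔU + W = 10700 J.
State after step 1: P = 12.2 kPa, V = 496 L, T = 591 K.
Step 2 — Isobaric: P stays 12.2 kPa; V/T = const ⇒ T₂ = 734 K, V₂ = 616 L.
W = PΔV = 12.2×(616−496) kPa·L = 1460 J.
ΔU = nCvΔT = 1.23×20.8×(734−591) = 3660 J.
Q = ΔU + W = nCpΔT = 5120 J.
Net over both steps: W = 12100 J, Q = 15800 J, ΔU = 3660 J.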